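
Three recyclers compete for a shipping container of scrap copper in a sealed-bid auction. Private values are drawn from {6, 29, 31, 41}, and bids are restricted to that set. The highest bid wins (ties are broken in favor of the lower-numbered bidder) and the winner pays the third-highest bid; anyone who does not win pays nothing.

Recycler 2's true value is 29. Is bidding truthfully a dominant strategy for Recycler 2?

No

Consider the case where Recycler 1 bids 6 and Recycler 3 bids 31.
Truthful bid 29: loses, pays 0, utility 0.
Bid 31 instead: wins, pays 6, utility 29 - 6 = 23.
Since 23 > 0, bidding 31 is strictly better here, so truthful bidding is not dominant.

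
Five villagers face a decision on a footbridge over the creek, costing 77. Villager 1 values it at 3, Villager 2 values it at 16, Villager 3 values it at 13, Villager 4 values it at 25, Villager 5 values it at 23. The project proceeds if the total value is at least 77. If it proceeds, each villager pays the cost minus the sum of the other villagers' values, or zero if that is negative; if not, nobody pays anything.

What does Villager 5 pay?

20

Total value 80 ≥ cost 77, so the project is built.
The other villagers' values sum to 57.
Cost minus that sum is 77 - 57 = 20.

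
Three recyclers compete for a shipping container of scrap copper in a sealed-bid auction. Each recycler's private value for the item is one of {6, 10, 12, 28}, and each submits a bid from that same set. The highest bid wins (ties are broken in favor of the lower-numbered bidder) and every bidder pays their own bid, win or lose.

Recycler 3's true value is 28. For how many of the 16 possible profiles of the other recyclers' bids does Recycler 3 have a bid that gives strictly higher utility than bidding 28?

Others bid (6, 6): truth gives 0; bid 10 gives 18 > 0. Violating.
Others bid (6, 10): truth gives 0; bid 12 gives 16 > 0. Violating.
Others bid (6, 28): truth gives -28; bid 6 gives -6 > -28. Violating.
Others bid (10, 6): truth gives 0; bid 12 gives 16 > 0. Violating.
Others bid (6, 12): truth gives 0; no alternative beats it.
Others bid (10, 12): truth gives 0; no alternative beats it.
(Checking all 16 profiles: 11 have a profitable deviation, 5 do not.)

11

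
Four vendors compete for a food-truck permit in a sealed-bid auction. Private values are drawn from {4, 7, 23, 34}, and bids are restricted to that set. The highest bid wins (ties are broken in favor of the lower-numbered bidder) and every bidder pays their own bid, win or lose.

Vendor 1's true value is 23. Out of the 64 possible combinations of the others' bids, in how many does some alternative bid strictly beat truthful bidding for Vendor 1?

Others bid (4, 4, 4): truth gives 0; bid 4 gives 19 > 0. Violating.
Others bid (4, 4, 7): truth gives 0; bid 7 gives 16 > 0. Violating.
Others bid (4, 4, 34): truth gives -23; bid 4 gives -4 > -23. Violating.
Others bid (4, 7, 4): truth gives 0; bid 7 gives 16 > 0. Violating.
Others bid (4, 4, 23): truth gives 0; no alternative beats it.
Others bid (4, 7, 23): truth gives 0; no alternative beats it.
(Checking all 64 profiles: 45 have a profitable deviation, 19 do not.)

45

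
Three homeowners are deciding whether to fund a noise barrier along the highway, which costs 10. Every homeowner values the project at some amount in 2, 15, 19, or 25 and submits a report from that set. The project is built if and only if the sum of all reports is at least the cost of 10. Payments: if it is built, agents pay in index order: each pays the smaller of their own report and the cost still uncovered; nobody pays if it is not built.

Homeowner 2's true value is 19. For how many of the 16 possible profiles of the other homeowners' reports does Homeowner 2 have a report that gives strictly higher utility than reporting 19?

3

Others report (2, 15): truth gives 11; report 2 gives 17 > 11. Violating.
Others report (2, 19): truth gives 11; report 2 gives 17 > 11. Violating.
Others report (2, 25): truth gives 11; report 2 gives 17 > 11. Violating.
Others report (2, 2): truth gives 11; no alternative beats it.
Others report (15, 2): truth gives 19; no alternative beats it.
(Checking all 16 profiles: 3 have a profitable deviation, 13 do not.)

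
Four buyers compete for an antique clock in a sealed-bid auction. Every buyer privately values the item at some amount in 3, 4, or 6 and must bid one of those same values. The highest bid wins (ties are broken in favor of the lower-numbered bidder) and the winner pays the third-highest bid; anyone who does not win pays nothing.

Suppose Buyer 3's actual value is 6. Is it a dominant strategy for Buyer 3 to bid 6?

Yes

Check each profile of the others' bids and compare truth against every alternative bid.
Others bid (3, 3, 6): truth gives 3, best alternative gives 0.
Others bid (3, 4, 3): truth gives 3, best alternative gives 0.
Others bid (4, 3, 3): truth gives 3, best alternative gives 0.
Others bid (3, 4, 4): truth gives 2, best alternative gives 0.
Others bid (3, 4, 6): truth gives 2, best alternative gives 0.
Others bid (4, 3, 4): truth gives 2, best alternative gives 0.
(Remaining 21 profiles checked similarly; truth is weakly best in each.)
In every case the truthful bid is at least as good as any alternative, so it is a dominant strategy.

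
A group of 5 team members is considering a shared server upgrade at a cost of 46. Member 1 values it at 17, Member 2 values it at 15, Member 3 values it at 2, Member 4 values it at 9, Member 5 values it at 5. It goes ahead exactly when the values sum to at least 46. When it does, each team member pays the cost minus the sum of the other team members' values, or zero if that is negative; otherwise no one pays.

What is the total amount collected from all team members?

38

Total value 48 ≥ cost 46, so it is built.
Member 1: others sum to 31; max(0, 46 - 31) = 15.
Member 2: others sum to 33; max(0, 46 - 33) = 13.
Member 3: others sum to 46; max(0, 46 - 46) = 0.
Member 4: others sum to 39; max(0, 46 - 39) = 7.
Member 5: others sum to 43; max(0, 46 - 43) = 3.
Total collected = 15 + 13 + 0 + 7 + 3 = 38.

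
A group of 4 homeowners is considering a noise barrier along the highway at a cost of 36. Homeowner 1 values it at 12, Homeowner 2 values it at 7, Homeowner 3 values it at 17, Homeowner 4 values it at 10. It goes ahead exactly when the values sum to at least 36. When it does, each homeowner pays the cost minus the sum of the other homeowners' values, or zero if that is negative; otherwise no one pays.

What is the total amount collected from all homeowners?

9

Total value 46 ≥ cost 36, so it is built.
Homeowner 1: others sum to 34; max(0, 36 - 34) = 2.
Homeowner 2: others sum to 39; max(0, 36 - 39) = 0.
Homeowner 3: others sum to 29; max(0, 36 - 29) = 7.
Homeowner 4: others sum to 36; max(0, 36 - 36) = 0.
Total collected = 2 + 0 + 7 + 0 = 9.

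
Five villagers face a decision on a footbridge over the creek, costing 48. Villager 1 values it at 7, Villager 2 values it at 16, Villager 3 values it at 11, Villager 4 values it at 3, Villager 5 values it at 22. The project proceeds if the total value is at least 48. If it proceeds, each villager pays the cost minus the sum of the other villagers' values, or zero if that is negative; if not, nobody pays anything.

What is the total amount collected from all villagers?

16

Total value 59 ≥ cost 48, so it is built.
Villager 1: others sum to 52; max(0, 48 - 52) = 0.
Villager 2: others sum to 43; max(0, 48 - 43) = 5.
Villager 3: others sum to 48; max(0, 48 - 48) = 0.
Villager 4: others sum to 56; max(0, 48 - 56) = 0.
Villager 5: others sum to 37; max(0, 48 - 37) = 11.
Total collected = 0 + 5 + 0 + 0 + 11 = 16.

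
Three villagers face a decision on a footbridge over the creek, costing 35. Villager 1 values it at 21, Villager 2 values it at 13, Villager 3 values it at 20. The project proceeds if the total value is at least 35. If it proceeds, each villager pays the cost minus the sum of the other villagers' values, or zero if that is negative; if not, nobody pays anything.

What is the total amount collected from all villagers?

Total value 54 ≥ cost 35, so it is built.
Villager 1: others sum to 33; max(0, 35 - 33) = 2.
Villager 2: others sum to 41; max(0, 35 - 41) = 0.
Villager 3: others sum to 34; max(0, 35 - 34) = 1.
Total collected = 2 + 0 + 1 = 3.

3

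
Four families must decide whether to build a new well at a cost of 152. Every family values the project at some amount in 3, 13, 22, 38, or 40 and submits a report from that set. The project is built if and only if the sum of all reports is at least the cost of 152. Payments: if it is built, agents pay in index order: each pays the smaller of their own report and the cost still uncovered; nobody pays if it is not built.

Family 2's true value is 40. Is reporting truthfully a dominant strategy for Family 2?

No

Consider the case where Family 1 reports 38, Family 3 reports 38 and Family 4 reports 38.
Truthful report 40: project built, pays 40, utility 40 - 40 = 0.
Report 38 instead: project built, pays 38, utility 40 - 38 = 2.
Since 2 > 0, reporting 38 is strictly better here, so truthful reporting is not dominant.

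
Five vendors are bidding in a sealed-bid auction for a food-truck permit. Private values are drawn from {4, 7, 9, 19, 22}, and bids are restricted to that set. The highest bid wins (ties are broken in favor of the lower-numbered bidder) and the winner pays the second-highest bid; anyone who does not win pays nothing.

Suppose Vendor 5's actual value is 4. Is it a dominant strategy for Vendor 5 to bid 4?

Check each profile of the others' bids and compare truth against every alternative bid.
Others bid (4, 4, 4, 4): truth gives 0, best alternative gives 0.
Others bid (4, 4, 4, 7): truth gives 0, best alternative gives 0.
Others bid (4, 4, 4, 9): truth gives 0, best alternative gives 0.
Others bid (4, 4, 4, 19): truth gives 0, best alternative gives 0.
Others bid (4, 4, 4, 22): truth gives 0, best alternative gives 0.
Others bid (4, 4, 7, 4): truth gives 0, best alternative gives 0.
(Remaining 619 profiles checked similarly; truth is weakly best in each.)
In every case the truthful bid is at least as good as any alternative, so it is a dominant strategy.

Yes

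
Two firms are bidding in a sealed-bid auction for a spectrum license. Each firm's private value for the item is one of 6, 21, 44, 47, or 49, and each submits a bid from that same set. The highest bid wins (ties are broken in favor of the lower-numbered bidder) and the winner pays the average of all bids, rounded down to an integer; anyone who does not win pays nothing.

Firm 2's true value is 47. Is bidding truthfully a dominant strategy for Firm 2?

No

Consider the case where Firm 1 bids 6.
Truthful bid 47: wins, pays 26, utility 47 - 26 = 21.
Bid 21 instead: wins, pays 13, utility 47 - 13 = 34.
Since 34 > 21, bidding 21 is strictly better here, so truthful bidding is not dominant.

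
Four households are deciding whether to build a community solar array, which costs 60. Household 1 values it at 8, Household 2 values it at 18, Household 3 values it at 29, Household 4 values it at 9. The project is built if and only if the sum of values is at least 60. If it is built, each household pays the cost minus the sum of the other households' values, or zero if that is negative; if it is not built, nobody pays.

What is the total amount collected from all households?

48

Total value 64 ≥ cost 60, so it is built.
Household 1: others sum to 56; max(0, 60 - 56) = 4.
Household 2: others sum to 46; max(0, 60 - 46) = 14.
Household 3: others sum to 35; max(0, 60 - 35) = 25.
Household 4: others sum to 55; max(0, 60 - 55) = 5.
Total collected = 4 + 14 + 25 + 5 = 48.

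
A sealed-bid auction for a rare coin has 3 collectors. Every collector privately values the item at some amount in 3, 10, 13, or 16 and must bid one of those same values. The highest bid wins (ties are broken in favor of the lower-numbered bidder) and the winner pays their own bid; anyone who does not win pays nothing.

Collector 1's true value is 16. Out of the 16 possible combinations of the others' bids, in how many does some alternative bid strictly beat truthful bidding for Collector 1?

Others bid (3, 3): truth gives 0; bid 3 gives 13 > 0. Violating.
Others bid (3, 10): truth gives 0; bid 10 gives 6 > 0. Violating.
Others bid (3, 13): truth gives 0; bid 13 gives 3 > 0. Violating.
Others bid (10, 3): truth gives 0; bid 10 gives 6 > 0. Violating.
Others bid (3, 16): truth gives 0; no alternative beats it.
Others bid (10, 16): truth gives 0; no alternative beats it.
(Checking all 16 profiles: 9 have a profitable deviation, 7 do not.)

9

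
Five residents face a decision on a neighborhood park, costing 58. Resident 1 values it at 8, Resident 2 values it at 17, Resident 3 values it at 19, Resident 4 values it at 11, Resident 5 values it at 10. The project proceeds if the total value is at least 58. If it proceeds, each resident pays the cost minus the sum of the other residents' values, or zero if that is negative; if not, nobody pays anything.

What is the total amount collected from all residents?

30

Total value 65 ≥ cost 58, so it is built.
Resident 1: others sum to 57; max(0, 58 - 57) = 1.
Resident 2: others sum to 48; max(0, 58 - 48) = 10.
Resident 3: others sum to 46; max(0, 58 - 46) = 12.
Resident 4: others sum to 54; max(0, 58 - 54) = 4.
Resident 5: others sum to 55; max(0, 58 - 55) = 3.
Total collected = 1 + 10 + 12 + 4 + 3 = 30.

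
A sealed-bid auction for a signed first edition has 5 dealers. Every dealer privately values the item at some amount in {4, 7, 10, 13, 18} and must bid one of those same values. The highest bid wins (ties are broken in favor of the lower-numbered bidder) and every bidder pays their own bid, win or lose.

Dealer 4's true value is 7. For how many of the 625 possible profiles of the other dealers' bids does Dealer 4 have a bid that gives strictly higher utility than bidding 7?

Others bid (4, 4, 4, 10): truth gives -7; bid 10 gives -3 > -7. Violating.
Others bid (4, 4, 4, 13): truth gives -7; bid 4 gives -4 > -7. Violating.
Others bid (4, 4, 4, 18): truth gives -7; bid 4 gives -4 > -7. Violating.
Others bid (4, 4, 7, 4): truth gives -7; bid 10 gives -3 > -7. Violating.
Others bid (4, 4, 4, 4): truth gives 0; no alternative beats it.
Others bid (4, 4, 4, 7): truth gives 0; no alternative beats it.
(Checking all 625 profiles: 623 have a profitable deviation, 2 do not.)

623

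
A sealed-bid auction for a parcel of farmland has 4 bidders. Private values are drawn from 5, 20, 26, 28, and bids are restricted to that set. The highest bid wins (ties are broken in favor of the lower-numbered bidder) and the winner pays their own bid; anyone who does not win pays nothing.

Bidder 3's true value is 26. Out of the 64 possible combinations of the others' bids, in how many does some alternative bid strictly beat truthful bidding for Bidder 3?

2

Others bid (5, 5, 5): truth gives 0; bid 20 gives 6 > 0. Violating.
Others bid (5, 5, 20): truth gives 0; bid 20 gives 6 > 0. Violating.
Others bid (5, 5, 26): truth gives 0; no alternative beats it.
Others bid (5, 5, 28): truth gives 0; no alternative beats it.
(Checking all 64 profiles: 2 have a profitable deviation, 62 do not.)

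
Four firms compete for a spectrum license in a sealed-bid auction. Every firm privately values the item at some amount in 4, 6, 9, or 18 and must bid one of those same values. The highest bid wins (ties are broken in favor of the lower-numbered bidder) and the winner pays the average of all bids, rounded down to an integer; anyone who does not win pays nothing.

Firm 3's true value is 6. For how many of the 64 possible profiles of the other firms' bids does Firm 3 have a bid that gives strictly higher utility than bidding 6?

2

Others bid (4, 6, 4): truth gives 0; bid 9 gives 1 > 0. Violating.
Others bid (6, 4, 4): truth gives 0; bid 9 gives 1 > 0. Violating.
Others bid (4, 4, 4): truth gives 2; no alternative beats it.
Others bid (4, 4, 6): truth gives 1; no alternative beats it.
(Checking all 64 profiles: 2 have a profitable deviation, 62 do not.)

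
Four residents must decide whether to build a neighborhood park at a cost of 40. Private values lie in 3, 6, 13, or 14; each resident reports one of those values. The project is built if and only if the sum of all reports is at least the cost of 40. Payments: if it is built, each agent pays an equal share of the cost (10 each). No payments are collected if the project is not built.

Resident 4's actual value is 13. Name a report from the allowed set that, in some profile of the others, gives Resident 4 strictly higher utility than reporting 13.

14

Suppose Resident 1 reports 6, Resident 2 reports 6 and Resident 3 reports 14.
Report 13: project not built, utility 0.
Report 14: project built, pays 10, utility 13 - 10 = 3.
So reporting 14 beats truth here (3 > 0).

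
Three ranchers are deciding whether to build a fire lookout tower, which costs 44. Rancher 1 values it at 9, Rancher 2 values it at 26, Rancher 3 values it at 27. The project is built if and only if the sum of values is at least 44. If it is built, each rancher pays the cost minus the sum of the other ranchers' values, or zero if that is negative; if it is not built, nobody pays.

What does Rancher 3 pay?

9

Total value 62 ≥ cost 44, so the project is built.
The other ranchers' values sum to 35.
Cost minus that sum is 44 - 35 = 9.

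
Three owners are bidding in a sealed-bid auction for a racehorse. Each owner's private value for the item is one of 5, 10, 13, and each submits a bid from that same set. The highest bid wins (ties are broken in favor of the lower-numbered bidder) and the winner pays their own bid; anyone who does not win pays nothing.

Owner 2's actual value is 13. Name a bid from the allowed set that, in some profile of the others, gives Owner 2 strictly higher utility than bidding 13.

10

Suppose Owner 1 bids 5 and Owner 3 bids 5.
Bid 13: wins, pays 13, utility 13 - 13 = 0.
Bid 10: wins, pays 10, utility 13 - 10 = 3.
So bidding 10 beats truth here (3 > 0).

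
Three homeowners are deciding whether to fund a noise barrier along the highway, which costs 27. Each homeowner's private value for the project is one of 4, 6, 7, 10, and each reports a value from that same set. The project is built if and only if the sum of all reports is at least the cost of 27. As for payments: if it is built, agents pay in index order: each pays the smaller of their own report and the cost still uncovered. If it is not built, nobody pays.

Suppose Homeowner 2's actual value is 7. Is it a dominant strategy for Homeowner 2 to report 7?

Check each profile of the others' reports and compare truth against every alternative report.
Others report (4, 4): truth gives 0, best alternative gives 0.
Others report (4, 6): truth gives 0, best alternative gives 0.
Others report (4, 7): truth gives 0, best alternative gives 0.
Others report (4, 10): truth gives 0, best alternative gives 0.
Others report (6, 4): truth gives 0, best alternative gives 0.
Others report (6, 6): truth gives 0, best alternative gives 0.
(Remaining 10 profiles checked similarly; truth is weakly best in each.)
In every case the truthful report is at least as good as any alternative, so it is a dominant strategy.

Yes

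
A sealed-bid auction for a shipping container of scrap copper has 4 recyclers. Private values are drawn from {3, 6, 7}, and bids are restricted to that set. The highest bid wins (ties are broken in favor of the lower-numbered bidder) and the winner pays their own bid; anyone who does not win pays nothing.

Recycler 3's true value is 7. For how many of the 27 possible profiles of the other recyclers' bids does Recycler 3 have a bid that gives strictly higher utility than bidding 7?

2

Others bid (3, 3, 3): truth gives 0; bid 6 gives 1 > 0. Violating.
Others bid (3, 3, 6): truth gives 0; bid 6 gives 1 > 0. Violating.
Others bid (3, 3, 7): truth gives 0; no alternative beats it.
Others bid (3, 6, 3): truth gives 0; no alternative beats it.
(Checking all 27 profiles: 2 have a profitable deviation, 25 do not.)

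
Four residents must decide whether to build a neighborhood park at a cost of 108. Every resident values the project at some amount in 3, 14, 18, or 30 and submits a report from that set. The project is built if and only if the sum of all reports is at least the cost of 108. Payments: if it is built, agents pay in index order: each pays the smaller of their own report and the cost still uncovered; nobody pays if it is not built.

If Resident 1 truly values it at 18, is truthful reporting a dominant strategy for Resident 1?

Check each profile of the others' reports and compare truth against every alternative report.
Others report (3, 3, 3): truth gives 0, best alternative gives 0.
Others report (3, 3, 14): truth gives 0, best alternative gives 0.
Others report (3, 3, 18): truth gives 0, best alternative gives 0.
Others report (3, 3, 30): truth gives 0, best alternative gives 0.
Others report (3, 14, 3): truth gives 0, best alternative gives 0.
Others report (3, 14, 14): truth gives 0, best alternative gives 0.
(Remaining 58 profiles checked similarly; truth is weakly best in each.)
In every case the truthful report is at least as good as any alternative, so it is a dominant strategy.

Yes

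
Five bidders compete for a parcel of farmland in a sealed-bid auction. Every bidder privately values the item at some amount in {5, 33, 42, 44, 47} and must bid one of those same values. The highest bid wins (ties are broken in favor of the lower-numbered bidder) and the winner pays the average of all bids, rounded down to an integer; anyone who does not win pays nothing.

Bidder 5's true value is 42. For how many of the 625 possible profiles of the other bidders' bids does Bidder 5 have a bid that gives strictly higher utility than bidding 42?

209

Others bid (5, 5, 5, 5): truth gives 30; bid 33 gives 32 > 30. Violating.
Others bid (5, 5, 5, 42): truth gives 0; bid 44 gives 22 > 0. Violating.
Others bid (5, 5, 5, 44): truth gives 0; bid 47 gives 21 > 0. Violating.
Others bid (5, 5, 33, 42): truth gives 0; bid 44 gives 17 > 0. Violating.
Others bid (5, 5, 5, 33): truth gives 24; no alternative beats it.
Others bid (5, 5, 5, 47): truth gives 0; no alternative beats it.
(Checking all 625 profiles: 209 have a profitable deviation, 416 do not.)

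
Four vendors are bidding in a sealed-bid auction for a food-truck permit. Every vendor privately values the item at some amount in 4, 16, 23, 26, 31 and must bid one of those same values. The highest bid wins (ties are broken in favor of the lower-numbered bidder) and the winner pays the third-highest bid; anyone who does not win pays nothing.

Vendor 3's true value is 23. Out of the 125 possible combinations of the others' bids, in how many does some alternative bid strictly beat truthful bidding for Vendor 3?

24

Others bid (4, 4, 26): truth gives 0; bid 26 gives 19 > 0. Violating.
Others bid (4, 4, 31): truth gives 0; bid 31 gives 19 > 0. Violating.
Others bid (4, 16, 26): truth gives 0; bid 26 gives 7 > 0. Violating.
Others bid (4, 16, 31): truth gives 0; bid 31 gives 7 > 0. Violating.
Others bid (4, 4, 4): truth gives 19; no alternative beats it.
Others bid (4, 4, 16): truth gives 19; no alternative beats it.
(Checking all 125 profiles: 24 have a profitable deviation, 101 do not.)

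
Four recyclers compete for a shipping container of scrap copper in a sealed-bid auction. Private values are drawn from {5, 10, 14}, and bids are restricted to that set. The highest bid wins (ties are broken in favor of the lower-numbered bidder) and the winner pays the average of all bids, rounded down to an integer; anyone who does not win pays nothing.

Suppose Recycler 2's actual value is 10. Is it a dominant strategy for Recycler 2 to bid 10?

No

Consider the case where Recycler 1 bids 5, Recycler 3 bids 5 and Recycler 4 bids 14.
Truthful bid 10: loses, pays 0, utility 0.
Bid 14 instead: wins, pays 9, utility 10 - 9 = 1.
Since 1 > 0, bidding 14 is strictly better here, so truthful bidding is not dominant.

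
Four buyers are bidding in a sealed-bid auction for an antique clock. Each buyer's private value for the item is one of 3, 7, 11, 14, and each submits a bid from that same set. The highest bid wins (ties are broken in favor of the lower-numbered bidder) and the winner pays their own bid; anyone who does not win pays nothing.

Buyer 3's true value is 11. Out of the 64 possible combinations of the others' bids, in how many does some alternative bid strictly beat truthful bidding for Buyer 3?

Others bid (3, 3, 3): truth gives 0; bid 7 gives 4 > 0. Violating.
Others bid (3, 3, 7): truth gives 0; bid 7 gives 4 > 0. Violating.
Others bid (3, 3, 11): truth gives 0; no alternative beats it.
Others bid (3, 3, 14): truth gives 0; no alternative beats it.
(Checking all 64 profiles: 2 have a profitable deviation, 62 do not.)

2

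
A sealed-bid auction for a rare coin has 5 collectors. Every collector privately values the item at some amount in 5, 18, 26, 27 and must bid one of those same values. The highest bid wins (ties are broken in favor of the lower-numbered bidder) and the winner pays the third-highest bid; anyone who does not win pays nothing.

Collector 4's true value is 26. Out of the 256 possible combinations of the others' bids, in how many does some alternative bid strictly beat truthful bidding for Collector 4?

Others bid (5, 5, 5, 27): truth gives 0; bid 27 gives 21 > 0. Violating.
Others bid (5, 5, 18, 27): truth gives 0; bid 27 gives 8 > 0. Violating.
Others bid (5, 5, 26, 5): truth gives 0; bid 27 gives 21 > 0. Violating.
Others bid (5, 5, 26, 18): truth gives 0; bid 27 gives 8 > 0. Violating.
Others bid (5, 5, 5, 5): truth gives 21; no alternative beats it.
Others bid (5, 5, 5, 18): truth gives 21; no alternative beats it.
(Checking all 256 profiles: 32 have a profitable deviation, 224 do not.)

32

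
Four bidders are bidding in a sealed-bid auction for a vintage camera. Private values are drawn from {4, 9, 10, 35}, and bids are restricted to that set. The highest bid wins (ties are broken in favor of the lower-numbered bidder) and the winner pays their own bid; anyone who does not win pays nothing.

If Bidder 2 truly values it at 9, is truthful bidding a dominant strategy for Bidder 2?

Yes

Check each profile of the others' bids and compare truth against every alternative bid.
Others bid (4, 4, 4): truth gives 0, best alternative gives 0.
Others bid (4, 4, 9): truth gives 0, best alternative gives 0.
Others bid (4, 4, 10): truth gives 0, best alternative gives 0.
Others bid (4, 4, 35): truth gives 0, best alternative gives 0.
Others bid (4, 9, 4): truth gives 0, best alternative gives 0.
Others bid (4, 9, 9): truth gives 0, best alternative gives 0.
(Remaining 58 profiles checked similarly; truth is weakly best in each.)
In every case the truthful bid is at least as good as any alternative, so it is a dominant strategy.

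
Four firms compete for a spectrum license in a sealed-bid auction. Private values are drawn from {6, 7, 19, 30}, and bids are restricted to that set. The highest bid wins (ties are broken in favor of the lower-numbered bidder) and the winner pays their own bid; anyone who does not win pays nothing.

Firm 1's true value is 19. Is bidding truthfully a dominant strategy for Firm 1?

No

Consider the case where Firm 2 bids 6, Firm 3 bids 6 and Firm 4 bids 6.
Truthful bid 19: wins, pays 19, utility 19 - 19 = 0.
Bid 6 instead: wins, pays 6, utility 19 - 6 = 13.
Since 13 > 0, bidding 6 is strictly better here, so truthful bidding is not dominant.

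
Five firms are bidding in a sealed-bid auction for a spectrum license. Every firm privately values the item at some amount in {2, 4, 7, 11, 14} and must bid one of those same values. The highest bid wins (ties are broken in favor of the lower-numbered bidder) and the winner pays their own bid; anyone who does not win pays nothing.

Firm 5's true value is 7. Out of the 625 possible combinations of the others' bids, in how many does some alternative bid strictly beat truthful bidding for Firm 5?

1

Others bid (2, 2, 2, 2): truth gives 0; bid 4 gives 3 > 0. Violating.
Others bid (2, 2, 2, 4): truth gives 0; no alternative beats it.
Others bid (2, 2, 2, 7): truth gives 0; no alternative beats it.
(Checking all 625 profiles: 1 has a profitable deviation, 624 do not.)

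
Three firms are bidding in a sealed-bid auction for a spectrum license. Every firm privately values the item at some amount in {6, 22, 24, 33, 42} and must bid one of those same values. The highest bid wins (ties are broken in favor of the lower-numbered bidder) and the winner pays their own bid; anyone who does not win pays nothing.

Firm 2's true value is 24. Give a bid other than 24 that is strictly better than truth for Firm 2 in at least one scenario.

22

Suppose Firm 1 bids 6 and Firm 3 bids 6.
Bid 24: wins, pays 24, utility 24 - 24 = 0.
Bid 22: wins, pays 22, utility 24 - 22 = 2.
So bidding 22 beats truth here (2 > 0).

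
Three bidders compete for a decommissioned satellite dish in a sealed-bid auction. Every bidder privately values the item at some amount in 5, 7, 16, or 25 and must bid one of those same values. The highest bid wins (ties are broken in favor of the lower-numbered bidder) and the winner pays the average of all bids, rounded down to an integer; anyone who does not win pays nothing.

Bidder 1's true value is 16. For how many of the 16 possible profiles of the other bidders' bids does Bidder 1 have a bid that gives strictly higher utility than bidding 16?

Others bid (5, 5): truth gives 8; bid 5 gives 11 > 8. Violating.
Others bid (5, 7): truth gives 7; bid 7 gives 10 > 7. Violating.
Others bid (7, 5): truth gives 7; bid 7 gives 10 > 7. Violating.
Others bid (7, 7): truth gives 6; bid 7 gives 9 > 6. Violating.
Others bid (5, 16): truth gives 4; no alternative beats it.
Others bid (5, 25): truth gives 0; no alternative beats it.
(Checking all 16 profiles: 4 have a profitable deviation, 12 do not.)

4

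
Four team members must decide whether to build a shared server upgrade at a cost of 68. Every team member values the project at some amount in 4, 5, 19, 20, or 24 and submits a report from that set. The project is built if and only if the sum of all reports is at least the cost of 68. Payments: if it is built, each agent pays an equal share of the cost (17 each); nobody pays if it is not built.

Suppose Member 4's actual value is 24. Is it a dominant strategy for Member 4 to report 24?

Check each profile of the others' reports and compare truth against every alternative report.
Others report (4, 19, 24): truth gives 7, best alternative gives 0.
Others report (4, 20, 20): truth gives 7, best alternative gives 0.
Others report (4, 24, 19): truth gives 7, best alternative gives 0.
Others report (5, 19, 20): truth gives 7, best alternative gives 0.
Others report (5, 20, 19): truth gives 7, best alternative gives 0.
Others report (5, 20, 20): truth gives 7, best alternative gives 0.
(Remaining 119 profiles checked similarly; truth is weakly best in each.)
In every case the truthful report is at least as good as any alternative, so it is a dominant strategy.

Yes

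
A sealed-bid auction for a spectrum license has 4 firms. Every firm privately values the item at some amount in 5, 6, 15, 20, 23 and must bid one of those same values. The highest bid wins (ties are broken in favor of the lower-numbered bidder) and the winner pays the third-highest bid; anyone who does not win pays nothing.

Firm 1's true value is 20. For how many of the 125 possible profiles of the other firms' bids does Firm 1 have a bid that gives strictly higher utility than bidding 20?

27

Others bid (5, 5, 23): truth gives 0; bid 23 gives 15 > 0. Violating.
Others bid (5, 6, 23): truth gives 0; bid 23 gives 14 > 0. Violating.
Others bid (5, 15, 23): truth gives 0; bid 23 gives 5 > 0. Violating.
Others bid (5, 23, 5): truth gives 0; bid 23 gives 15 > 0. Violating.
Others bid (5, 5, 5): truth gives 15; no alternative beats it.
Others bid (5, 5, 6): truth gives 15; no alternative beats it.
(Checking all 125 profiles: 27 have a profitable deviation, 98 do not.)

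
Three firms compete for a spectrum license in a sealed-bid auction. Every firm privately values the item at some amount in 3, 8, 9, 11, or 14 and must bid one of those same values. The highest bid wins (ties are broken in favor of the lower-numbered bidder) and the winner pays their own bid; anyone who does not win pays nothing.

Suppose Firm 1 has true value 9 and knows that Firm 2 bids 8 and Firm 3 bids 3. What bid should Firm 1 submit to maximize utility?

Bid 3: loses, pays 0, utility 0.
Bid 8: wins, pays 8, utility 9 - 8 = 1.
Bid 9: wins, pays 9, utility 9 - 9 = 0.
Bid 11: wins, pays 11, utility 9 - 11 = -2.
Bid 14: wins, pays 14, utility 9 - 14 = -5.
The best choice is 8 with utility 1.

8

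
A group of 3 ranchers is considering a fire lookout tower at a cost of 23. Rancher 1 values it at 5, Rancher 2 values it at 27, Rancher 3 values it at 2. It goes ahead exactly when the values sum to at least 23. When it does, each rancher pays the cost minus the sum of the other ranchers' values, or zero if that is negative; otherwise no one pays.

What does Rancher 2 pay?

16

Total value 34 ≥ cost 23, so the project is built.
The other ranchers' values sum to 7.
Cost minus that sum is 23 - 7 = 16.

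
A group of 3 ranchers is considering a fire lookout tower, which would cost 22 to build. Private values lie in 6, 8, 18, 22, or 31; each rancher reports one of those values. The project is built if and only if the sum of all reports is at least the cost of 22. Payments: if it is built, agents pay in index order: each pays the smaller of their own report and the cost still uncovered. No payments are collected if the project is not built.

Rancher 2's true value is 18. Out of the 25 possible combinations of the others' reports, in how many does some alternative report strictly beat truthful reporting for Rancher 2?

Others report (6, 8): truth gives 2; report 8 gives 10 > 2. Violating.
Others report (6, 18): truth gives 2; report 6 gives 12 > 2. Violating.
Others report (6, 22): truth gives 2; report 6 gives 12 > 2. Violating.
Others report (6, 31): truth gives 2; report 6 gives 12 > 2. Violating.
Others report (6, 6): truth gives 2; no alternative beats it.
Others report (18, 6): truth gives 14; no alternative beats it.
(Checking all 25 profiles: 9 have a profitable deviation, 16 do not.)

9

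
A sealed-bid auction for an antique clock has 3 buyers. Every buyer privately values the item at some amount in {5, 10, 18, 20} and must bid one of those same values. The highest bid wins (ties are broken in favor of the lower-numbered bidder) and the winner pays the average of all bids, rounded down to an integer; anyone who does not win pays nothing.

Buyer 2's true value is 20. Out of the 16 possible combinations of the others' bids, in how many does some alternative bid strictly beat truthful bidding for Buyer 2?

Others bid (5, 5): truth gives 10; bid 10 gives 14 > 10. Violating.
Others bid (5, 10): truth gives 9; bid 10 gives 12 > 9. Violating.
Others bid (5, 18): truth gives 6; bid 18 gives 7 > 6. Violating.
Others bid (10, 10): truth gives 7; bid 18 gives 8 > 7. Violating.
Others bid (5, 20): truth gives 5; no alternative beats it.
Others bid (10, 5): truth gives 9; no alternative beats it.
(Checking all 16 profiles: 5 have a profitable deviation, 11 do not.)

5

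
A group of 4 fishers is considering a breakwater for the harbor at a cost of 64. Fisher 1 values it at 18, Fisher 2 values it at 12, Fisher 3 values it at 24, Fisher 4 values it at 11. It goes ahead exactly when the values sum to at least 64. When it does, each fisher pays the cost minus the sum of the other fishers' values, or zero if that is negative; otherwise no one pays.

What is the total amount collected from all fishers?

61

Total value 65 ≥ cost 64, so it is built.
Fisher 1: others sum to 47; max(0, 64 - 47) = 17.
Fisher 2: others sum to 53; max(0, 64 - 53) = 11.
Fisher 3: others sum to 41; max(0, 64 - 41) = 23.
Fisher 4: others sum to 54; max(0, 64 - 54) = 10.
Total collected = 17 + 11 + 23 + 10 = 61.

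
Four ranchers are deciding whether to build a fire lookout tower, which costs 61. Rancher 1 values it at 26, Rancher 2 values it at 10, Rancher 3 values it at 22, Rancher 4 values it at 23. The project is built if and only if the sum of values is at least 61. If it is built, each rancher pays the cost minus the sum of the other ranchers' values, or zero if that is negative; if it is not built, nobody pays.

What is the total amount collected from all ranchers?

11

Total value 81 ≥ cost 61, so it is built.
Rancher 1: others sum to 55; max(0, 61 - 55) = 6.
Rancher 2: others sum to 71; max(0, 61 - 71) = 0.
Rancher 3: others sum to 59; max(0, 61 - 59) = 2.
Rancher 4: others sum to 58; max(0, 61 - 58) = 3.
Total collected = 6 + 0 + 2 + 3 = 11.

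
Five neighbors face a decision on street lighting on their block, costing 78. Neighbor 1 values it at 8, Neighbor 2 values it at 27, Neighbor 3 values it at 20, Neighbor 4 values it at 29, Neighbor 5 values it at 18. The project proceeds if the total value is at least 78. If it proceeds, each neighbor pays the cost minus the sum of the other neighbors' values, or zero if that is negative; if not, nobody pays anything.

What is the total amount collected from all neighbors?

8

Total value 102 ≥ cost 78, so it is built.
Neighbor 1: others sum to 94; max(0, 78 - 94) = 0.
Neighbor 2: others sum to 75; max(0, 78 - 75) = 3.
Neighbor 3: others sum to 82; max(0, 78 - 82) = 0.
Neighbor 4: others sum to 73; max(0, 78 - 73) = 5.
Neighbor 5: others sum to 84; max(0, 78 - 84) = 0.
Total collected = 0 + 3 + 0 + 5 + 0 = 8.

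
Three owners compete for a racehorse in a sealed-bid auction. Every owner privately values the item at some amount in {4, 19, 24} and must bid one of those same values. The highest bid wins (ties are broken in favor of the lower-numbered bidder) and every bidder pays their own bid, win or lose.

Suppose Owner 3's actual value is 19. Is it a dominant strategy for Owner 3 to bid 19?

Consider the case where Owner 1 bids 4 and Owner 2 bids 19.
Truthful bid 19: loses but pays 19, utility -19.
Bid 4 instead: loses but pays 4, utility -4.
Since -4 > -19, bidding 4 is strictly better here, so truthful bidding is not dominant.

No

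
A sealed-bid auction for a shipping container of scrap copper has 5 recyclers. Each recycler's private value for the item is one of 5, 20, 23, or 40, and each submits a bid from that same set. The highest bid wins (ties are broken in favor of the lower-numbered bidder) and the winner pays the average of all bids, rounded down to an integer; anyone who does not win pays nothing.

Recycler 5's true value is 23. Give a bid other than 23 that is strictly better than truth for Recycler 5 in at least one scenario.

Suppose Recycler 1 bids 5, Recycler 2 bids 5, Recycler 3 bids 5 and Recycler 4 bids 23.
Bid 23: loses, pays 0, utility 0.
Bid 40: wins, pays 15, utility 23 - 15 = 8.
So bidding 40 beats truth here (8 > 0).

40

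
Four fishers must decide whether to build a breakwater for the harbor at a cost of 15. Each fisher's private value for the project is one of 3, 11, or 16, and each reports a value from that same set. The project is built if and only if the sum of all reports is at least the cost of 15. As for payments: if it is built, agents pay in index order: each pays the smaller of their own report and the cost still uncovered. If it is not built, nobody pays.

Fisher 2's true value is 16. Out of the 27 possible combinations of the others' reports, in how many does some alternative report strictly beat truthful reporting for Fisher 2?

18

Others report (3, 3, 3): truth gives 4; report 11 gives 5 > 4. Violating.
Others report (3, 3, 11): truth gives 4; report 3 gives 13 > 4. Violating.
Others report (3, 3, 16): truth gives 4; report 3 gives 13 > 4. Violating.
Others report (3, 11, 3): truth gives 4; report 3 gives 13 > 4. Violating.
Others report (16, 3, 3): truth gives 16; no alternative beats it.
Others report (16, 3, 11): truth gives 16; no alternative beats it.
(Checking all 27 profiles: 18 have a profitable deviation, 9 do not.)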